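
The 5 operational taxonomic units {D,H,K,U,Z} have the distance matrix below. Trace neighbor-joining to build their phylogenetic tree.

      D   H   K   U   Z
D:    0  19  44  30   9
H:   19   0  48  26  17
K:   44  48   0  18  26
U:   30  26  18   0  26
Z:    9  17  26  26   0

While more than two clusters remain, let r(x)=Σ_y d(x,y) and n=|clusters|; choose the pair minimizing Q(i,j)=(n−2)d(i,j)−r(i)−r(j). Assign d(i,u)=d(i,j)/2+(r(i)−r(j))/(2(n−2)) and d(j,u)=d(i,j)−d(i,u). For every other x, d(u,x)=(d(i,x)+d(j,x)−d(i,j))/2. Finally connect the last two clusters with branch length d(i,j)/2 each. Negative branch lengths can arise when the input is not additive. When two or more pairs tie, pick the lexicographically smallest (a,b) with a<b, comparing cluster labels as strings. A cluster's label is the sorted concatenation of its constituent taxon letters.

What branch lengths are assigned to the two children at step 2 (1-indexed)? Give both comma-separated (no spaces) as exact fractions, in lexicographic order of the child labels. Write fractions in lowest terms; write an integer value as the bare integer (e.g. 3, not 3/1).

15/2,23/2

1. join K+U (d=18, Q=-182) ⇒ KU; edges |K|=15, |U|=3
  updated: d(D,KU)=28, d(H,KU)=28, d(KU,Z)=17
2. join D+H (d=19, Q=-82) ⇒ DH; edges |D|=15/2, |H|=23/2
  updated: d(DH,KU)=37/2, d(DH,Z)=7/2
3. join DH+KU (d=37/2, Q=-39) ⇒ DHKU; edges |DH|=5/2, |KU|=16
  updated: d(DHKU,Z)=1
4. join DHKU+Z (d=1) ⇒ DHKUZ; edges |DHKU|=1/2, |Z|=1/2
final tree: (((D:15/2,H:23/2):5/2,(K:15,U:3):16):1/2,Z:1/2)
total length: 113/2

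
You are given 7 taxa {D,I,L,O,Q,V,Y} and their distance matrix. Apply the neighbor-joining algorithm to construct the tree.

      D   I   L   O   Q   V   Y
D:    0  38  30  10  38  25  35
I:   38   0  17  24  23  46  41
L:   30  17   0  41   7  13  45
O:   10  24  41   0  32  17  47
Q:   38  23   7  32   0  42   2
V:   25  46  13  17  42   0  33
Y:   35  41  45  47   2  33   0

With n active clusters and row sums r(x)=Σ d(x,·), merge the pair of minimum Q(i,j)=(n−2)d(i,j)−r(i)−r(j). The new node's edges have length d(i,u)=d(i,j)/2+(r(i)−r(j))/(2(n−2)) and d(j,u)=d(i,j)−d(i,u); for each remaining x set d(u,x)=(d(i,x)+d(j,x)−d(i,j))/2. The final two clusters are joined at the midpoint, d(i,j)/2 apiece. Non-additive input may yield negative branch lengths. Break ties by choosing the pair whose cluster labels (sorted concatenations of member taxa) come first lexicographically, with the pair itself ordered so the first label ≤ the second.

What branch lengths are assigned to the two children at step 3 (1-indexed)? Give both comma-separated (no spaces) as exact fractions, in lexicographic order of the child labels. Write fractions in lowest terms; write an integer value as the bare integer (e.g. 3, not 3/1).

1. join Q+Y (d=2, Q=-337) ⇒ QY; edges |Q|=-49/10, |Y|=69/10
  updated: d(D,QY)=71/2, d(I,QY)=31, d(L,QY)=25, d(O,QY)=77/2, d(QY,V)=73/2
2. join D+O (d=10, Q=-229) ⇒ DO; edges |D|=6, |O|=4
  updated: d(DO,I)=26, d(DO,L)=61/2, d(DO,QY)=32, d(DO,V)=16
3. join DO+V (d=16, Q=-168) ⇒ DOV; edges |DO|=41/6, |V|=55/6
  updated: d(DOV,I)=28, d(DOV,L)=55/4, d(DOV,QY)=105/4
4. join DOV+QY (d=105/4, Q=-391/4) ⇒ DOQVY; edges |DOV|=153/16, |QY|=267/16
  updated: d(DOQVY,I)=131/8, d(DOQVY,L)=25/4
5. join DOQVY+I (d=131/8, Q=-317/8) ⇒ DIOQVY; edges |DOQVY|=45/16, |I|=217/16
  updated: d(DIOQVY,L)=55/16
6. join DIOQVY+L (d=55/16) ⇒ DILOQVY; edges |DIOQVY|=55/32, |L|=55/32
final tree: (((((D:6,O:4):41/6,V:55/6):153/16,(Q:-49/10,Y:69/10):267/16):45/16,I:217/16):55/32,L:55/32)
total length: 1185/16

41/6,55/6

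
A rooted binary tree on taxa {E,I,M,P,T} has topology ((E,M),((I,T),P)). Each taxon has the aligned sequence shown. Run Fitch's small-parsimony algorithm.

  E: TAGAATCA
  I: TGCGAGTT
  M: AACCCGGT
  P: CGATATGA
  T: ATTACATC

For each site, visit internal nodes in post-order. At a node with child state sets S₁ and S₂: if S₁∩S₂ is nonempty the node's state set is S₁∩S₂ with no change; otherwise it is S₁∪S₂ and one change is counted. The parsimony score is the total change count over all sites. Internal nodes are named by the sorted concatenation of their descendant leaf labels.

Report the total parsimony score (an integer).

site 0, node EM: E={T} ∪ M={A} → {A,T} (+1)
site 0, node IT: I={T} ∪ T={A} → {A,T} (+1)
site 0, node IPT: IT={A,T} ∪ P={C} → {A,C,T} (+1)
site 0, node EIMPT: EM={A,T} ∩ IPT={A,C,T} → {A,T} (+0)
site 1, node EM: E={A} ∩ M={A} → {A} (+0)
site 1, node IT: I={G} ∪ T={T} → {G,T} (+1)
site 1, node IPT: IT={G,T} ∩ P={G} → {G} (+0)
site 1, node EIMPT: EM={A} ∪ IPT={G} → {A,G} (+1)
site 2, node EM: E={G} ∪ M={C} → {C,G} (+1)
site 2, node IT: I={C} ∪ T={T} → {C,T} (+1)
site 2, node IPT: IT={C,T} ∪ P={A} → {A,C,T} (+1)
site 2, node EIMPT: EM={C,G} ∩ IPT={A,C,T} → {C} (+0)
site 3, node EM: E={A} ∪ M={C} → {A,C} (+1)
site 3, node IT: I={G} ∪ T={A} → {A,G} (+1)
site 3, node IPT: IT={A,G} ∪ P={T} → {A,G,T} (+1)
site 3, node EIMPT: EM={A,C} ∩ IPT={A,G,T} → {A} (+0)
site 4, node EM: E={A} ∪ M={C} → {A,C} (+1)
site 4, node IT: I={A} ∪ T={C} → {A,C} (+1)
site 4, node IPT: IT={A,C} ∩ P={A} → {A} (+0)
site 4, node EIMPT: EM={A,C} ∩ IPT={A} → {A} (+0)
site 5, node EM: E={T} ∪ M={G} → {G,T} (+1)
site 5, node IT: I={G} ∪ T={A} → {A,G} (+1)
site 5, node IPT: IT={A,G} ∪ P={T} → {A,G,T} (+1)
site 5, node EIMPT: EM={G,T} ∩ IPT={A,G,T} → {G,T} (+0)
site 6, node EM: E={C} ∪ M={G} → {C,G} (+1)
site 6, node IT: I={T} ∩ T={T} → {T} (+0)
site 6, node IPT: IT={T} ∪ P={G} → {G,T} (+1)
site 6, node EIMPT: EM={C,G} ∩ IPT={G,T} → {G} (+0)
site 7, node EM: E={A} ∪ M={T} → {A,T} (+1)
site 7, node IT: I={T} ∪ T={C} → {C,T} (+1)
site 7, node IPT: IT={C,T} ∪ P={A} → {A,C,T} (+1)
site 7, node EIMPT: EM={A,T} ∩ IPT={A,C,T} → {A,T} (+0)
per-site changes: [3, 2, 3, 3, 2, 3, 2, 3]; total = 21

21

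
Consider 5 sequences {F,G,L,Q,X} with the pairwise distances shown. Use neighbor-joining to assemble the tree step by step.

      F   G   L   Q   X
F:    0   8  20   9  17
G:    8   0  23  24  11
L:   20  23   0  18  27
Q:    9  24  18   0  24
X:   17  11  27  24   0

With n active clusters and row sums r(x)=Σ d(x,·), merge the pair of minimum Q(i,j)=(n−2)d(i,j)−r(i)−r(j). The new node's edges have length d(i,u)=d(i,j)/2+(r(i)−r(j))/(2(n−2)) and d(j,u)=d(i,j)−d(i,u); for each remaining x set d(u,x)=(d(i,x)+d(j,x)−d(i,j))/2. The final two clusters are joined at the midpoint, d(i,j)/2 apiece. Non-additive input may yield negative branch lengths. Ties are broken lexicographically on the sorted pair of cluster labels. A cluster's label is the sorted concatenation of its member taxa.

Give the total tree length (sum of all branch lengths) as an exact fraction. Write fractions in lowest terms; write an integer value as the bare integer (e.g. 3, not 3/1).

161/4

iteration 1: select G,X (d=11, Q=-112); attach at lengths (10/3, 23/3); label the merged cluster GX
  updated: d(F,GX)=7, d(GX,L)=39/2, d(GX,Q)=37/2
iteration 2: select F,GX (d=7, Q=-67); attach at lengths (5/4, 23/4); label the merged cluster FGX
  updated: d(FGX,L)=65/4, d(FGX,Q)=41/4
iteration 3: select FGX,L (d=65/4, Q=-89/2); attach at lengths (17/4, 12); label the merged cluster FGLX
  updated: d(FGLX,Q)=6
iteration 4: select FGLX,Q (d=6); attach at lengths (3, 3); label the merged cluster FGLQX
final tree: (((F:5/4,(G:10/3,X:23/3):23/4):17/4,L:12):3,Q:3)
total length: 161/4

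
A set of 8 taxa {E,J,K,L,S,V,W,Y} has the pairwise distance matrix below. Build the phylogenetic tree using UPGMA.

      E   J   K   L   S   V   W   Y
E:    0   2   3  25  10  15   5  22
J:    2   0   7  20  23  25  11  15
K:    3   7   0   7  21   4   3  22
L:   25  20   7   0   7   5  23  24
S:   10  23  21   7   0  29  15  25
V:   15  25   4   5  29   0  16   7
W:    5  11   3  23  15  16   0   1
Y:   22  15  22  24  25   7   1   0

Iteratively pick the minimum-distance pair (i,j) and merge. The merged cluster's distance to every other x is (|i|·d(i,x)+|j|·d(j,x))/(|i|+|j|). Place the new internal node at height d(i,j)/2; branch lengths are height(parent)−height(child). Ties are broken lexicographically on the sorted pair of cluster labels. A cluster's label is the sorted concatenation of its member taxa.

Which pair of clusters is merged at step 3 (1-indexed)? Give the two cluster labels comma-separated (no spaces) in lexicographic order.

K,V

1. join W+Y (d=1) ⇒ WY; edges |W|=1/2, |Y|=1/2
  updated: d(E,WY)=27/2, d(J,WY)=13, d(K,WY)=25/2, d(L,WY)=47/2, d(S,WY)=20, d(V,WY)=23/2
2. join E+J (d=2) ⇒ EJ; edges |E|=1, |J|=1
  updated: d(EJ,K)=5, d(EJ,L)=45/2, d(EJ,S)=33/2, d(EJ,V)=20, d(EJ,WY)=53/4
3. join K+V (d=4) ⇒ KV; edges |K|=2, |V|=2
  updated: d(EJ,KV)=25/2, d(KV,L)=6, d(KV,S)=25, d(KV,WY)=12
4. join KV+L (d=6) ⇒ KLV; edges |KV|=1, |L|=3
  updated: d(EJ,KLV)=95/6, d(KLV,S)=19, d(KLV,WY)=95/6
5. join EJ+WY (d=53/4) ⇒ EJWY; edges |EJ|=45/8, |WY|=49/8
  updated: d(EJWY,KLV)=95/6, d(EJWY,S)=73/4
6. join EJWY+KLV (d=95/6) ⇒ EJKLVWY; edges |EJWY|=31/24, |KLV|=59/12
  updated: d(EJKLVWY,S)=130/7
7. join EJKLVWY+S (d=130/7) ⇒ EJKLSVWY; edges |EJKLVWY|=115/84, |S|=65/7
final tree: ((((E:1,J:1):45/8,(W:1/2,Y:1/2):49/8):31/24,((K:2,V:2):1,L:3):59/12):115/84,S:65/7)
total length: 6655/168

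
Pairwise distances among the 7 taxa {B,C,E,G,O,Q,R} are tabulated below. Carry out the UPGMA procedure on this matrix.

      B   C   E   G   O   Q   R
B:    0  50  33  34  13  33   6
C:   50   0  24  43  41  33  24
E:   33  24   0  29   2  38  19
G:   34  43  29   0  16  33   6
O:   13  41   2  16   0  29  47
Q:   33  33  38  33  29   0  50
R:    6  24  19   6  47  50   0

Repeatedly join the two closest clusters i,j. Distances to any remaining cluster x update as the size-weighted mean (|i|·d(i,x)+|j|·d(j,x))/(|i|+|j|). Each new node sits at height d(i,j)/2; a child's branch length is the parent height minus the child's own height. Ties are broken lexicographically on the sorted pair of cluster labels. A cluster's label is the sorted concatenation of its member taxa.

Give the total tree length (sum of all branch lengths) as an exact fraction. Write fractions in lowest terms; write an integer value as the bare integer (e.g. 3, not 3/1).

step 1: merge (E,O) at d=2; branch lengths E→1, O→1; new cluster EO
  updated: d(B,EO)=23, d(C,EO)=65/2, d(EO,G)=45/2, d(EO,Q)=67/2, d(EO,R)=33
step 2: merge (B,R) at d=6; branch lengths B→3, R→3; new cluster BR
  updated: d(BR,C)=37, d(BR,EO)=28, d(BR,G)=20, d(BR,Q)=83/2
step 3: merge (BR,G) at d=20; branch lengths BR→7, G→10; new cluster BGR
  updated: d(BGR,C)=39, d(BGR,EO)=157/6, d(BGR,Q)=116/3
step 4: merge (BGR,EO) at d=157/6; branch lengths BGR→37/12, EO→145/12; new cluster BEGOR
  updated: d(BEGOR,C)=182/5, d(BEGOR,Q)=183/5
step 5: merge (C,Q) at d=33; branch lengths C→33/2, Q→33/2; new cluster CQ
  updated: d(BEGOR,CQ)=73/2
step 6: merge (BEGOR,CQ) at d=73/2; branch lengths BEGOR→31/6, CQ→7/4; new cluster BCEGOQR
final tree: ((((B:3,R:3):7,G:10):37/12,(E:1,O:1):145/12):31/6,(C:33/2,Q:33/2):7/4)
total length: 961/12

961/12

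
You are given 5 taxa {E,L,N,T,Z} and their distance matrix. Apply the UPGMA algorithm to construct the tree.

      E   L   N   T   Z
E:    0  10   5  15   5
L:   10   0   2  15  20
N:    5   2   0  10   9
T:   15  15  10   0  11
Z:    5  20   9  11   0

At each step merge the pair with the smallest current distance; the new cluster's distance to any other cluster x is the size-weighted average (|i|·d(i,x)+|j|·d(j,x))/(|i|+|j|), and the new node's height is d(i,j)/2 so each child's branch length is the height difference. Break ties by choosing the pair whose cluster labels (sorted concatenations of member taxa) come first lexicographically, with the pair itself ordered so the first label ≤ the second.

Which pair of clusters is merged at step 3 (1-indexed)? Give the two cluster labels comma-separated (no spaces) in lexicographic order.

step 1: merge (L,N) at d=2; branch lengths L→1, N→1; new cluster LN
  updated: d(E,LN)=15/2, d(LN,T)=25/2, d(LN,Z)=29/2
step 2: merge (E,Z) at d=5; branch lengths E→5/2, Z→5/2; new cluster EZ
  updated: d(EZ,LN)=11, d(EZ,T)=13
step 3: merge (EZ,LN) at d=11; branch lengths EZ→3, LN→9/2; new cluster ELNZ
  updated: d(ELNZ,T)=51/4
step 4: merge (ELNZ,T) at d=51/4; branch lengths ELNZ→7/8, T→51/8; new cluster ELNTZ
final tree: (((E:5/2,Z:5/2):3,(L:1,N:1):9/2):7/8,T:51/8)
total length: 87/4

EZ,LN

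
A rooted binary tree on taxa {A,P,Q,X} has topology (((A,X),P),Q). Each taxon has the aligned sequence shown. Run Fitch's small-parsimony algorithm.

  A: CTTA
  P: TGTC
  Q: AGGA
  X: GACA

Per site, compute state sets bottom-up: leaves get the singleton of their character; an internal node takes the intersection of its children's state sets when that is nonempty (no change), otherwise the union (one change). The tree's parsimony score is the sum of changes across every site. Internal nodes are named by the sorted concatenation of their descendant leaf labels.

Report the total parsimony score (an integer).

site 0, node AX: A={C} ∪ X={G} → {C,G} (+1)
site 0, node APX: AX={C,G} ∪ P={T} → {C,G,T} (+1)
site 0, node APQX: APX={C,G,T} ∪ Q={A} → {A,C,G,T} (+1)
site 1, node AX: A={T} ∪ X={A} → {A,T} (+1)
site 1, node APX: AX={A,T} ∪ P={G} → {A,G,T} (+1)
site 1, node APQX: APX={A,G,T} ∩ Q={G} → {G} (+0)
site 2, node AX: A={T} ∪ X={C} → {C,T} (+1)
site 2, node APX: AX={C,T} ∩ P={T} → {T} (+0)
site 2, node APQX: APX={T} ∪ Q={G} → {G,T} (+1)
site 3, node AX: A={A} ∩ X={A} → {A} (+0)
site 3, node APX: AX={A} ∪ P={C} → {A,C} (+1)
site 3, node APQX: APX={A,C} ∩ Q={A} → {A} (+0)
per-site changes: [3, 2, 2, 1]; total = 8

8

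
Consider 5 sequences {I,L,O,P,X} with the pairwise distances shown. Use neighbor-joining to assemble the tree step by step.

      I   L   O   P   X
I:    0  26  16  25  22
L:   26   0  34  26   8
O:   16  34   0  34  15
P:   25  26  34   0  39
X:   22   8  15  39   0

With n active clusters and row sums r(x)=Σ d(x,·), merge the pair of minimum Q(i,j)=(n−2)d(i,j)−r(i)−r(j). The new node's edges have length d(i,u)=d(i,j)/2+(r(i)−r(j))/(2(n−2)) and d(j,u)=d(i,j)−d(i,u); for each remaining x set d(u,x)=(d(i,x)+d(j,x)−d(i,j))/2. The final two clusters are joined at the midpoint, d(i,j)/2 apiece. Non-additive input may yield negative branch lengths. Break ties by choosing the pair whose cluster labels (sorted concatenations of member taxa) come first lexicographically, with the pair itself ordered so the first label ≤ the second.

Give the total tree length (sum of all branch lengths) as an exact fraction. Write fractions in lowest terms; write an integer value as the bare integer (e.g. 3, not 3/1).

iteration 1: select L,X (d=8, Q=-154); attach at lengths (17/3, 7/3); label the merged cluster LX
  updated: d(I,LX)=20, d(LX,O)=41/2, d(LX,P)=57/2
iteration 2: select I,O (d=16, Q=-199/2); attach at lengths (45/8, 83/8); label the merged cluster IO
  updated: d(IO,LX)=49/4, d(IO,P)=43/2
iteration 3: select IO,LX (d=49/4, Q=-249/4); attach at lengths (21/8, 77/8); label the merged cluster ILOX
  updated: d(ILOX,P)=151/8
iteration 4: select ILOX,P (d=151/8); attach at lengths (151/16, 151/16); label the merged cluster ILOPX
final tree: (((I:45/8,O:83/8):21/8,(L:17/3,X:7/3):77/8):151/16,P:151/16)
total length: 441/8

441/8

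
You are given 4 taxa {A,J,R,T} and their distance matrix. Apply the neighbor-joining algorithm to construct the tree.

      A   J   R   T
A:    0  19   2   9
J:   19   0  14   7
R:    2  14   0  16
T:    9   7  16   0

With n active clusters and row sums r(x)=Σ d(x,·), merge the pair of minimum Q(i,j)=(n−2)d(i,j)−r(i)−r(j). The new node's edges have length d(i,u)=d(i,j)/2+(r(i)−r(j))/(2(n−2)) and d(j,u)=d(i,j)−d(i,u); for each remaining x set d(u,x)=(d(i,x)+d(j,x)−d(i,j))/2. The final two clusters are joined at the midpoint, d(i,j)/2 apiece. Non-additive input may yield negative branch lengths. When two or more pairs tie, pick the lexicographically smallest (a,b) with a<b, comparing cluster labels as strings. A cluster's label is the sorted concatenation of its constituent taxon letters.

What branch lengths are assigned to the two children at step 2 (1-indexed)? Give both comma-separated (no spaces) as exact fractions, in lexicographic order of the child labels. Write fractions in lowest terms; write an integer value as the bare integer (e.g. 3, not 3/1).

iteration 1: select A,R (d=2, Q=-58); attach at lengths (1/2, 3/2); label the merged cluster AR
  updated: d(AR,J)=31/2, d(AR,T)=23/2
iteration 2: select AR,J (d=31/2, Q=-34); attach at lengths (10, 11/2); label the merged cluster AJR
  updated: d(AJR,T)=3/2
iteration 3: select AJR,T (d=3/2); attach at lengths (3/4, 3/4); label the merged cluster AJRT
final tree: (((A:1/2,R:3/2):10,J:11/2):3/4,T:3/4)
total length: 19

10,11/2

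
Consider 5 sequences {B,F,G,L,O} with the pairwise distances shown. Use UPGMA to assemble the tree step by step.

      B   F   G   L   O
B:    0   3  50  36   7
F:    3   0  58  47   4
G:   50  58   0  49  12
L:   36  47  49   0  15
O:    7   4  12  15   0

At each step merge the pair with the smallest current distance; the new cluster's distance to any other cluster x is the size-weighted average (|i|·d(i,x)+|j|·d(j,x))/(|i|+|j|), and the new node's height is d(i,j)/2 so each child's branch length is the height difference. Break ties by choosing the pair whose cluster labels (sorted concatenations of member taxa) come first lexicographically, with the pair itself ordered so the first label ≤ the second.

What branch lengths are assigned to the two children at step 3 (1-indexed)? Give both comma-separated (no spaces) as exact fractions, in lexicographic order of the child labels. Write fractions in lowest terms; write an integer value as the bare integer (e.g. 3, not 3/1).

iteration 1: select B,F (d=3); attach at lengths (3/2, 3/2); label the merged cluster BF
  updated: d(BF,G)=54, d(BF,L)=83/2, d(BF,O)=11/2
iteration 2: select BF,O (d=11/2); attach at lengths (5/4, 11/4); label the merged cluster BFO
  updated: d(BFO,G)=40, d(BFO,L)=98/3
iteration 3: select BFO,L (d=98/3); attach at lengths (163/12, 49/3); label the merged cluster BFLO
  updated: d(BFLO,G)=169/4
iteration 4: select BFLO,G (d=169/4); attach at lengths (115/24, 169/8); label the merged cluster BFGLO
final tree: ((((B:3/2,F:3/2):5/4,O:11/4):163/12,L:49/3):115/24,G:169/8)
total length: 377/6

163/12,49/3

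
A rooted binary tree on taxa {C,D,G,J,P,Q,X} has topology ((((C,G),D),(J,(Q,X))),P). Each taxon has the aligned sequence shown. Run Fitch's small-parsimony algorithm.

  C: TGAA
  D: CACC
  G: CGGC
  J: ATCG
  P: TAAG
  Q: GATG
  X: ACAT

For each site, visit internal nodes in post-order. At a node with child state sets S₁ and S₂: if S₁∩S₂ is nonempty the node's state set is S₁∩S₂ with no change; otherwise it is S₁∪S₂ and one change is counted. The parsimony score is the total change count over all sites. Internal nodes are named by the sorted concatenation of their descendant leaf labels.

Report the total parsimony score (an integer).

14

site 0, node CG: C={T} ∪ G={C} → {C,T} (+1)
site 0, node CDG: CG={C,T} ∩ D={C} → {C} (+0)
site 0, node QX: Q={G} ∪ X={A} → {A,G} (+1)
site 0, node JQX: J={A} ∩ QX={A,G} → {A} (+0)
site 0, node CDGJQX: CDG={C} ∪ JQX={A} → {A,C} (+1)
site 0, node CDGJPQX: CDGJQX={A,C} ∪ P={T} → {A,C,T} (+1)
site 1, node CG: C={G} ∩ G={G} → {G} (+0)
site 1, node CDG: CG={G} ∪ D={A} → {A,G} (+1)
site 1, node QX: Q={A} ∪ X={C} → {A,C} (+1)
site 1, node JQX: J={T} ∪ QX={A,C} → {A,C,T} (+1)
site 1, node CDGJQX: CDG={A,G} ∩ JQX={A,C,T} → {A} (+0)
site 1, node CDGJPQX: CDGJQX={A} ∩ P={A} → {A} (+0)
site 2, node CG: C={A} ∪ G={G} → {A,G} (+1)
site 2, node CDG: CG={A,G} ∪ D={C} → {A,C,G} (+1)
site 2, node QX: Q={T} ∪ X={A} → {A,T} (+1)
site 2, node JQX: J={C} ∪ QX={A,T} → {A,C,T} (+1)
site 2, node CDGJQX: CDG={A,C,G} ∩ JQX={A,C,T} → {A,C} (+0)
site 2, node CDGJPQX: CDGJQX={A,C} ∩ P={A} → {A} (+0)
site 3, node CG: C={A} ∪ G={C} → {A,C} (+1)
site 3, node CDG: CG={A,C} ∩ D={C} → {C} (+0)
site 3, node QX: Q={G} ∪ X={T} → {G,T} (+1)
site 3, node JQX: J={G} ∩ QX={G,T} → {G} (+0)
site 3, node CDGJQX: CDG={C} ∪ JQX={G} → {C,G} (+1)
site 3, node CDGJPQX: CDGJQX={C,G} ∩ P={G} → {G} (+0)
per-site changes: [4, 3, 4, 3]; total = 14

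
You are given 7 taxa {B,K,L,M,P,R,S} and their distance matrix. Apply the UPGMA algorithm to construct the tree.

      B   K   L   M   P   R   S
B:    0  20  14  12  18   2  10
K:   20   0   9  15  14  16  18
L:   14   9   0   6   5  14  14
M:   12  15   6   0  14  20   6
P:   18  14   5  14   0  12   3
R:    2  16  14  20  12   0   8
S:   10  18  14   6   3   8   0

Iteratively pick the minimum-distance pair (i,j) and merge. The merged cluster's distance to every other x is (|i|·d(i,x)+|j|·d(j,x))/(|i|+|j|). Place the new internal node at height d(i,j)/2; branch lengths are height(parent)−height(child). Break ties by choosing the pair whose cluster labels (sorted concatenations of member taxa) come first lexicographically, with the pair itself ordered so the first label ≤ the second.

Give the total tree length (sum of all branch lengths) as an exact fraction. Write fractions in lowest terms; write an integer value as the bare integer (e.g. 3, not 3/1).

step 1: merge (B,R) at d=2; branch lengths B→1, R→1; new cluster BR
  updated: d(BR,K)=18, d(BR,L)=14, d(BR,M)=16, d(BR,P)=15, d(BR,S)=9
step 2: merge (P,S) at d=3; branch lengths P→3/2, S→3/2; new cluster PS
  updated: d(BR,PS)=12, d(K,PS)=16, d(L,PS)=19/2, d(M,PS)=10
step 3: merge (L,M) at d=6; branch lengths L→3, M→3; new cluster LM
  updated: d(BR,LM)=15, d(K,LM)=12, d(LM,PS)=39/4
step 4: merge (LM,PS) at d=39/4; branch lengths LM→15/8, PS→27/8; new cluster LMPS
  updated: d(BR,LMPS)=27/2, d(K,LMPS)=14
step 5: merge (BR,LMPS) at d=27/2; branch lengths BR→23/4, LMPS→15/8; new cluster BLMPRS
  updated: d(BLMPRS,K)=46/3
step 6: merge (BLMPRS,K) at d=46/3; branch lengths BLMPRS→11/12, K→23/3; new cluster BKLMPRS
final tree: (((B:1,R:1):23/4,((L:3,M:3):15/8,(P:3/2,S:3/2):27/8):15/8):11/12,K:23/3)
total length: 779/24

779/24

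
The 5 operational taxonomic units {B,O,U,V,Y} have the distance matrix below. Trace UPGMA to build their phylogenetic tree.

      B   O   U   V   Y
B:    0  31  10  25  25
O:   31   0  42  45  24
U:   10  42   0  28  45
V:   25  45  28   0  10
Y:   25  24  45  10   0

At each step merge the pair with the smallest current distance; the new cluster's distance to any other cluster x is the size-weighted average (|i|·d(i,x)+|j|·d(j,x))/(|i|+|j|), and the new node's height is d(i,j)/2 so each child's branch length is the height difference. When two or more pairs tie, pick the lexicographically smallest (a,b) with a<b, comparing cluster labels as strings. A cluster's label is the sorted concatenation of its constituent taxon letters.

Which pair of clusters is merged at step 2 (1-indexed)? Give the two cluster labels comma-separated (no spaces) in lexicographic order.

V,Y

1. join B+U (d=10) ⇒ BU; edges |B|=5, |U|=5
  updated: d(BU,O)=73/2, d(BU,V)=53/2, d(BU,Y)=35
2. join V+Y (d=10) ⇒ VY; edges |V|=5, |Y|=5
  updated: d(BU,VY)=123/4, d(O,VY)=69/2
3. join BU+VY (d=123/4) ⇒ BUVY; edges |BU|=83/8, |VY|=83/8
  updated: d(BUVY,O)=71/2
4. join BUVY+O (d=71/2) ⇒ BOUVY; edges |BUVY|=19/8, |O|=71/4
final tree: (((B:5,U:5):83/8,(V:5,Y:5):83/8):19/8,O:71/4)
total length: 487/8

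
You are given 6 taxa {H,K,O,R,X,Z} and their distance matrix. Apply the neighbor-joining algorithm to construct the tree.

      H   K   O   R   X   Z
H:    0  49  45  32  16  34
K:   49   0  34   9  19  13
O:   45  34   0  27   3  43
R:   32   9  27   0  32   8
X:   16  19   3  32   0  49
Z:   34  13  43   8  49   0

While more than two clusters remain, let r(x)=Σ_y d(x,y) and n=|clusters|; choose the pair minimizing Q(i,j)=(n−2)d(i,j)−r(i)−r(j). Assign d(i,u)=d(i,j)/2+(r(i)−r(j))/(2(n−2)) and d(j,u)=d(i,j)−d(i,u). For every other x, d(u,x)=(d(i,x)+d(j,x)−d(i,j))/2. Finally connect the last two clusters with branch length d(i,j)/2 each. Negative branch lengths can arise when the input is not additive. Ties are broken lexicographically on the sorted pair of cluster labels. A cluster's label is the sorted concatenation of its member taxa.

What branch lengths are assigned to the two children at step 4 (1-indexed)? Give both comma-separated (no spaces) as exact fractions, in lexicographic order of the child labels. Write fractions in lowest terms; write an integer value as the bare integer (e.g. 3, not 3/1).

step 1: merge (O,X) at d=3, Q=-259; branch lengths O→45/8, X→-21/8; new cluster OX
  updated: d(H,OX)=29, d(K,OX)=25, d(OX,R)=28, d(OX,Z)=89/2
step 2: merge (H,OX) at d=29, Q=-367/2; branch lengths H→209/12, OX→139/12; new cluster HOX
  updated: d(HOX,K)=45/2, d(HOX,R)=31/2, d(HOX,Z)=99/4
step 3: merge (HOX,R) at d=31/2, Q=-257/4; branch lengths HOX→245/16, R→3/16; new cluster HORX
  updated: d(HORX,K)=8, d(HORX,Z)=69/8
step 4: merge (HORX,K) at d=8, Q=-237/8; branch lengths HORX→29/16, K→99/16; new cluster HKORX
  updated: d(HKORX,Z)=109/16
step 5: merge (HKORX,Z) at d=109/16; branch lengths HKORX→109/32, Z→109/32; new cluster HKORXZ
final tree: ((((H:209/12,(O:45/8,X:-21/8):139/12):245/16,R:3/16):29/16,K:99/16):109/32,Z:109/32)
total length: 997/16

29/16,99/16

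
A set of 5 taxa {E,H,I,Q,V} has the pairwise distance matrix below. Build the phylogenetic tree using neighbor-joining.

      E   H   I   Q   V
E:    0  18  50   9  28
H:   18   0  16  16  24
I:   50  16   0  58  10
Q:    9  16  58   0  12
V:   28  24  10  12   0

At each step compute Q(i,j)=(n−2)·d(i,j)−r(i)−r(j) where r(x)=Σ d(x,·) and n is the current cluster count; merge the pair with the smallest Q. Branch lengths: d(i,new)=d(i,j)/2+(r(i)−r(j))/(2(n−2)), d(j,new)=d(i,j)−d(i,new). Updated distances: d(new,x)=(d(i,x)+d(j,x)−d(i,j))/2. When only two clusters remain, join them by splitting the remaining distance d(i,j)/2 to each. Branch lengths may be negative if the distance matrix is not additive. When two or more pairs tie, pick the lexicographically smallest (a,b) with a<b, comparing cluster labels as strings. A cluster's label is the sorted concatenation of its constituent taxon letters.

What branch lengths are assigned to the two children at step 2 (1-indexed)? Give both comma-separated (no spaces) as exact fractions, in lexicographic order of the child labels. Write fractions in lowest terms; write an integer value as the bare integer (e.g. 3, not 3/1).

6,3

1. join I+V (d=10, Q=-178) ⇒ IV; edges |I|=15, |V|=-5
  updated: d(E,IV)=34, d(H,IV)=15, d(IV,Q)=30
2. join E+Q (d=9, Q=-98) ⇒ EQ; edges |E|=6, |Q|=3
  updated: d(EQ,H)=25/2, d(EQ,IV)=55/2
3. join EQ+H (d=25/2, Q=-55) ⇒ EHQ; edges |EQ|=25/2, |H|=0
  updated: d(EHQ,IV)=15
4. join EHQ+IV (d=15) ⇒ EHIQV; edges |EHQ|=15/2, |IV|=15/2
final tree: (((E:6,Q:3):25/2,H:0):15/2,(I:15,V:-5):15/2)
total length: 93/2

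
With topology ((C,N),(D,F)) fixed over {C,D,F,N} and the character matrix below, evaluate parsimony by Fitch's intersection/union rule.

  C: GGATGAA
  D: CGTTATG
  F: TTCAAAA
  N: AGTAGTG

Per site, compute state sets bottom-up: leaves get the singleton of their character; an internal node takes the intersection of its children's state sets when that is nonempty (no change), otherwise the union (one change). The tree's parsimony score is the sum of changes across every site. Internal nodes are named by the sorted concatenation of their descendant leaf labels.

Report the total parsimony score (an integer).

[col 0] CN: children C:{G}, N:{A} ∪→ {A,G}; cost 1
[col 0] DF: children D:{C}, F:{T} ∪→ {C,T}; cost 1
[col 0] CDFN: children CN:{A,G}, DF:{C,T} ∪→ {A,C,G,T}; cost 1
[col 1] CN: children C:{G}, N:{G} ∩→ {G}; cost 0
[col 1] DF: children D:{G}, F:{T} ∪→ {G,T}; cost 1
[col 1] CDFN: children CN:{G}, DF:{G,T} ∩→ {G}; cost 0
[col 2] CN: children C:{A}, N:{T} ∪→ {A,T}; cost 1
[col 2] DF: children D:{T}, F:{C} ∪→ {C,T}; cost 1
[col 2] CDFN: children CN:{A,T}, DF:{C,T} ∩→ {T}; cost 0
[col 3] CN: children C:{T}, N:{A} ∪→ {A,T}; cost 1
[col 3] DF: children D:{T}, F:{A} ∪→ {A,T}; cost 1
[col 3] CDFN: children CN:{A,T}, DF:{A,T} ∩→ {A,T}; cost 0
[col 4] CN: children C:{G}, N:{G} ∩→ {G}; cost 0
[col 4] DF: children D:{A}, F:{A} ∩→ {A}; cost 0
[col 4] CDFN: children CN:{G}, DF:{A} ∪→ {A,G}; cost 1
[col 5] CN: children C:{A}, N:{T} ∪→ {A,T}; cost 1
[col 5] DF: children D:{T}, F:{A} ∪→ {A,T}; cost 1
[col 5] CDFN: children CN:{A,T}, DF:{A,T} ∩→ {A,T}; cost 0
[col 6] CN: children C:{A}, N:{G} ∪→ {A,G}; cost 1
[col 6] DF: children D:{G}, F:{A} ∪→ {A,G}; cost 1
[col 6] CDFN: children CN:{A,G}, DF:{A,G} ∩→ {A,G}; cost 0
per-site changes: [3, 1, 2, 2, 1, 2, 2]; total = 13

13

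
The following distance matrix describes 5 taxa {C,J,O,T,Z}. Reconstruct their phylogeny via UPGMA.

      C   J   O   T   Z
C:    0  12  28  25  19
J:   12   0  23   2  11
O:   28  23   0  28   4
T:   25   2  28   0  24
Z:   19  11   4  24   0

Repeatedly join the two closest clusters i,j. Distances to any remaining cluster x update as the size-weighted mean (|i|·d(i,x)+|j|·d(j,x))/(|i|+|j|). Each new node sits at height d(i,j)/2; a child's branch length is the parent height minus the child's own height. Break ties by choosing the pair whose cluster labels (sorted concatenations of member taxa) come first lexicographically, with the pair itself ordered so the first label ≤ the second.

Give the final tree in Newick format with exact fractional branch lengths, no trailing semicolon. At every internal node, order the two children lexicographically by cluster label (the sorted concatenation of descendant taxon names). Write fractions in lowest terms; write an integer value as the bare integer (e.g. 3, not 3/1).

((C:37/4,(J:1,T:1):33/4):11/6,(O:2,Z:2):109/12)

step 1: merge (J,T) at d=2; branch lengths J→1, T→1; new cluster JT
  updated: d(C,JT)=37/2, d(JT,O)=51/2, d(JT,Z)=35/2
step 2: merge (O,Z) at d=4; branch lengths O→2, Z→2; new cluster OZ
  updated: d(C,OZ)=47/2, d(JT,OZ)=43/2
step 3: merge (C,JT) at d=37/2; branch lengths C→37/4, JT→33/4; new cluster CJT
  updated: d(CJT,OZ)=133/6
step 4: merge (CJT,OZ) at d=133/6; branch lengths CJT→11/6, OZ→109/12; new cluster CJOTZ
final tree: ((C:37/4,(J:1,T:1):33/4):11/6,(O:2,Z:2):109/12)
total length: 413/12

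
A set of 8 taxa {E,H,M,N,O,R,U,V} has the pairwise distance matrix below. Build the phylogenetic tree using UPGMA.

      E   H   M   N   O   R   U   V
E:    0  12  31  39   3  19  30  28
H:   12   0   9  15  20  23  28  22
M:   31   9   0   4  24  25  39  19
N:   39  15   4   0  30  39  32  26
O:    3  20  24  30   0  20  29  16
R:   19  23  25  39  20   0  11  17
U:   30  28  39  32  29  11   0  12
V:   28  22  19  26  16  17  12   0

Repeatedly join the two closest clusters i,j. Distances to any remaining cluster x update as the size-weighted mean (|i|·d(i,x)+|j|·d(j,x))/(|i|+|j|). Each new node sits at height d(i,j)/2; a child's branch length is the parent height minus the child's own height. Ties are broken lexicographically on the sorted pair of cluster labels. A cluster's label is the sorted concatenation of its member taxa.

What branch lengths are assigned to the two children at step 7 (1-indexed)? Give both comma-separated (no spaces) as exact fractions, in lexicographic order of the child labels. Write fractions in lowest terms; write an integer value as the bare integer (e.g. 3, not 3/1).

1. join E+O (d=3) ⇒ EO; edges |E|=3/2, |O|=3/2
  updated: d(EO,H)=16, d(EO,M)=55/2, d(EO,N)=69/2, d(EO,R)=39/2, d(EO,U)=59/2, d(EO,V)=22
2. join M+N (d=4) ⇒ MN; edges |M|=2, |N|=2
  updated: d(EO,MN)=31, d(H,MN)=12, d(MN,R)=32, d(MN,U)=71/2, d(MN,V)=45/2
3. join R+U (d=11) ⇒ RU; edges |R|=11/2, |U|=11/2
  updated: d(EO,RU)=49/2, d(H,RU)=51/2, d(MN,RU)=135/4, d(RU,V)=29/2
4. join H+MN (d=12) ⇒ HMN; edges |H|=6, |MN|=4
  updated: d(EO,HMN)=26, d(HMN,RU)=31, d(HMN,V)=67/3
5. join RU+V (d=29/2) ⇒ RUV; edges |RU|=7/4, |V|=29/4
  updated: d(EO,RUV)=71/3, d(HMN,RUV)=253/9
6. join EO+RUV (d=71/3) ⇒ EORUV; edges |EO|=31/3, |RUV|=55/12
  updated: d(EORUV,HMN)=409/15
7. join EORUV+HMN (d=409/15) ⇒ EHMNORUV; edges |EORUV|=9/5, |HMN|=229/30
final tree: (((E:3/2,O:3/2):31/3,((R:11/2,U:11/2):7/4,V:29/4):55/12):9/5,(H:6,(M:2,N:2):4):229/30)
total length: 1227/20

9/5,229/30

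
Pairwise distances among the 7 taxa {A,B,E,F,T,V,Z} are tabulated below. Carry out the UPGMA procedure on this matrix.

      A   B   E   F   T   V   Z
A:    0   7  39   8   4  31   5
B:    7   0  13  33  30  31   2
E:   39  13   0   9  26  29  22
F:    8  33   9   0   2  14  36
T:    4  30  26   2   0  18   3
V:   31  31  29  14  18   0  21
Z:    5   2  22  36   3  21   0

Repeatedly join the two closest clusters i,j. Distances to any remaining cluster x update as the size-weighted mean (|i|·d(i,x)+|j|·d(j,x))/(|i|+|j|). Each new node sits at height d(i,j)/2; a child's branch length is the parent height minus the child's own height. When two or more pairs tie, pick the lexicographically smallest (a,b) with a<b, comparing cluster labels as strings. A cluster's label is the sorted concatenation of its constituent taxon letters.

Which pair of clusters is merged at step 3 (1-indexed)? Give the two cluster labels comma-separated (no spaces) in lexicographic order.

iteration 1: select B,Z (d=2); attach at lengths (1, 1); label the merged cluster BZ
  updated: d(A,BZ)=6, d(BZ,E)=35/2, d(BZ,F)=69/2, d(BZ,T)=33/2, d(BZ,V)=26
iteration 2: select F,T (d=2); attach at lengths (1, 1); label the merged cluster FT
  updated: d(A,FT)=6, d(BZ,FT)=51/2, d(E,FT)=35/2, d(FT,V)=16
iteration 3: select A,BZ (d=6); attach at lengths (3, 2); label the merged cluster ABZ
  updated: d(ABZ,E)=74/3, d(ABZ,FT)=19, d(ABZ,V)=83/3
iteration 4: select FT,V (d=16); attach at lengths (7, 8); label the merged cluster FTV
  updated: d(ABZ,FTV)=197/9, d(E,FTV)=64/3
iteration 5: select E,FTV (d=64/3); attach at lengths (32/3, 8/3); label the merged cluster EFTV
  updated: d(ABZ,EFTV)=271/12
iteration 6: select ABZ,EFTV (d=271/12); attach at lengths (199/24, 5/8); label the merged cluster ABEFTVZ
final tree: ((A:3,(B:1,Z:1):2):199/24,(E:32/3,((F:1,T:1):7,V:8):8/3):5/8)
total length: 185/4

A,BZ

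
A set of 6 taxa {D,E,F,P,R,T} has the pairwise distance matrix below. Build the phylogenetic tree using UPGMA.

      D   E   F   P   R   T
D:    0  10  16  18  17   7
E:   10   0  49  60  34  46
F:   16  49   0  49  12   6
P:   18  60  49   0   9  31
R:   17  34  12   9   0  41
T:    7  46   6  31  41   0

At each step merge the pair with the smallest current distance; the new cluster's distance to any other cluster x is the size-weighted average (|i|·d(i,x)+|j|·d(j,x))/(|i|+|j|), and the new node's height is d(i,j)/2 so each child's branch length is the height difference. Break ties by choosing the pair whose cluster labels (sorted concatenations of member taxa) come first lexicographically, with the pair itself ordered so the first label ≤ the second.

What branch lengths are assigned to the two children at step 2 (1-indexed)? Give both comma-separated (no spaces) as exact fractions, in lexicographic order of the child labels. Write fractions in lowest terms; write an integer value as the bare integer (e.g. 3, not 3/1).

1. join F+T (d=6) ⇒ FT; edges |F|=3, |T|=3
  updated: d(D,FT)=23/2, d(E,FT)=95/2, d(FT,P)=40, d(FT,R)=53/2
2. join P+R (d=9) ⇒ PR; edges |P|=9/2, |R|=9/2
  updated: d(D,PR)=35/2, d(E,PR)=47, d(FT,PR)=133/4
3. join D+E (d=10) ⇒ DE; edges |D|=5, |E|=5
  updated: d(DE,FT)=59/2, d(DE,PR)=129/4
4. join DE+FT (d=59/2) ⇒ DEFT; edges |DE|=39/4, |FT|=47/4
  updated: d(DEFT,PR)=131/4
5. join DEFT+PR (d=131/4) ⇒ DEFPRT; edges |DEFT|=13/8, |PR|=95/8
final tree: (((D:5,E:5):39/4,(F:3,T:3):47/4):13/8,(P:9/2,R:9/2):95/8)
total length: 60

9/2,9/2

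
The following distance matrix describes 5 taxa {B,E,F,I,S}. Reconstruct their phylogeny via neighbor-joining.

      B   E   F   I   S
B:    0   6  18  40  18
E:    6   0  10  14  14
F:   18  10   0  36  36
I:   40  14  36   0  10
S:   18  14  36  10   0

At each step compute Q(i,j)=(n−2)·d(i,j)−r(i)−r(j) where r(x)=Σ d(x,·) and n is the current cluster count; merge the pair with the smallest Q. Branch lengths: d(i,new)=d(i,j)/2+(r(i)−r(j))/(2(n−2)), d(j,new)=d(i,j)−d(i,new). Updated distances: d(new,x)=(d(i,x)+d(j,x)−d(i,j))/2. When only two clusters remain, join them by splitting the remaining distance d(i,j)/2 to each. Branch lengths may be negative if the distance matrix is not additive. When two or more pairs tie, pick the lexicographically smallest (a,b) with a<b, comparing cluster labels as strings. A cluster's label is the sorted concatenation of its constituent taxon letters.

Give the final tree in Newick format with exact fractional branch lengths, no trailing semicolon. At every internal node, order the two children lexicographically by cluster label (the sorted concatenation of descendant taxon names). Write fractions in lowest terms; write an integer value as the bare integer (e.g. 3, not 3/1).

1. join I+S (d=10, Q=-148) ⇒ IS; edges |I|=26/3, |S|=4/3
  updated: d(B,IS)=24, d(E,IS)=9, d(F,IS)=31
2. join B+F (d=18, Q=-71) ⇒ BF; edges |B|=25/4, |F|=47/4
  updated: d(BF,E)=-1, d(BF,IS)=37/2
3. join BF+E (d=-1, Q=-53/2) ⇒ BEF; edges |BF|=17/4, |E|=-21/4
  updated: d(BEF,IS)=57/4
4. join BEF+IS (d=57/4) ⇒ BEFIS; edges |BEF|=57/8, |IS|=57/8
final tree: (((B:25/4,F:47/4):17/4,E:-21/4):57/8,(I:26/3,S:4/3):57/8)
total length: 165/4

(((B:25/4,F:47/4):17/4,E:-21/4):57/8,(I:26/3,S:4/3):57/8)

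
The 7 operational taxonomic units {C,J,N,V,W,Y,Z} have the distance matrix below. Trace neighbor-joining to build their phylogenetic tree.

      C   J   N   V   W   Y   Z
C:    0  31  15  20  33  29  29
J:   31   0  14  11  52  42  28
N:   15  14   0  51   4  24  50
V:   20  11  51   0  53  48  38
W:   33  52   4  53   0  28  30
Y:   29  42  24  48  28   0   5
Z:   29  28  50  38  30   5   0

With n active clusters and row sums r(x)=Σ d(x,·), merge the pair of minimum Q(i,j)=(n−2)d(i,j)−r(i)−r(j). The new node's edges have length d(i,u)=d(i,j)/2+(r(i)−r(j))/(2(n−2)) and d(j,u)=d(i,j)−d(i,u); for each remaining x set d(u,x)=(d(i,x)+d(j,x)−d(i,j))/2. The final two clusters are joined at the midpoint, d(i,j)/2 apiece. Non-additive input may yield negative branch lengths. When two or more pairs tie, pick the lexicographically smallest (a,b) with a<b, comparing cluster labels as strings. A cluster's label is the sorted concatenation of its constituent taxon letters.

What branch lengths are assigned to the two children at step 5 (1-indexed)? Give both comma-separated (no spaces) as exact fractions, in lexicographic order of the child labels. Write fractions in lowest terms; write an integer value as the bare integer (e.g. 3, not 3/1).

step 1: merge (J,V) at d=11, Q=-344; branch lengths J→6/5, V→49/5; new cluster JV
  updated: d(C,JV)=20, d(JV,N)=27, d(JV,W)=47, d(JV,Y)=79/2, d(JV,Z)=55/2
step 2: merge (Y,Z) at d=5, Q=-247; branch lengths Y→1/2, Z→9/2; new cluster YZ
  updated: d(C,YZ)=53/2, d(JV,YZ)=31, d(N,YZ)=69/2, d(W,YZ)=53/2
step 3: merge (N,W) at d=4, Q=-179; branch lengths N→-3, W→7; new cluster NW
  updated: d(C,NW)=22, d(JV,NW)=35, d(NW,YZ)=57/2
step 4: merge (C,JV) at d=20, Q=-229/2; branch lengths C→45/8, JV→115/8; new cluster CJV
  updated: d(CJV,NW)=37/2, d(CJV,YZ)=75/4
step 5: merge (CJV,NW) at d=37/2, Q=-263/4; branch lengths CJV→35/8, NW→113/8; new cluster CJNVW
  updated: d(CJNVW,YZ)=115/8
step 6: merge (CJNVW,YZ) at d=115/8; branch lengths CJNVW→115/16, YZ→115/16; new cluster CJNVWYZ
final tree: (((C:45/8,(J:6/5,V:49/5):115/8):35/8,(N:-3,W:7):113/8):115/16,(Y:1/2,Z:9/2):115/16)
total length: 583/8

35/8,113/8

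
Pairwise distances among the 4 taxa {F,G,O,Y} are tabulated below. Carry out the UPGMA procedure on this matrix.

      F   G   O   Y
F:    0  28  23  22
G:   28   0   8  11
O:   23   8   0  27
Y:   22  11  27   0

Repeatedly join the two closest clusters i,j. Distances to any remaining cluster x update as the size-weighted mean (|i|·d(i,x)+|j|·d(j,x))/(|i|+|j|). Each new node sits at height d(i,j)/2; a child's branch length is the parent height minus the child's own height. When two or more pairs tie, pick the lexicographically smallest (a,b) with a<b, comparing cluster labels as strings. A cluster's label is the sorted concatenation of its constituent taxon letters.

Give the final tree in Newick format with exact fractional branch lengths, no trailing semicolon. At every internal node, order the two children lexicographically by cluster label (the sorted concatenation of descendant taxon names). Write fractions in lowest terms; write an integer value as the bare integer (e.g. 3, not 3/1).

iteration 1: select G,O (d=8); attach at lengths (4, 4); label the merged cluster GO
  updated: d(F,GO)=51/2, d(GO,Y)=19
iteration 2: select GO,Y (d=19); attach at lengths (11/2, 19/2); label the merged cluster GOY
  updated: d(F,GOY)=73/3
iteration 3: select F,GOY (d=73/3); attach at lengths (73/6, 8/3); label the merged cluster FGOY
final tree: (F:73/6,((G:4,O:4):11/2,Y:19/2):8/3)
total length: 227/6

(F:73/6,((G:4,O:4):11/2,Y:19/2):8/3)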